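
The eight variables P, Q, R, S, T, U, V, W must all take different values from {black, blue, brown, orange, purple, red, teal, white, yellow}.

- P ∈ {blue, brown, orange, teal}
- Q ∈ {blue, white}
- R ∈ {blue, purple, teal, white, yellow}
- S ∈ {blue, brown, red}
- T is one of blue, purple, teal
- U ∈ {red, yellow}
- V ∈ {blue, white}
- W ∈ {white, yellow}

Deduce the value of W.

yellow

The 8 variables together cover exactly {blue, brown, orange, purple, red, teal, white, yellow} — 8 values for 8 variables — and orange appears only in P's list, so P = orange.
The 7 still-open variables draw from only 7 values {blue, brown, purple, red, teal, white, yellow}, so each is used; only S can be brown, hence S = brown.
The 6 still-open variables together cover exactly {blue, purple, red, teal, white, yellow} — 6 values for 6 variables — and red appears only in U's list, so U = red.
Q and V between them cover only {blue, white} — a naked pair. Remove those values from R, T, W.
So W = yellow.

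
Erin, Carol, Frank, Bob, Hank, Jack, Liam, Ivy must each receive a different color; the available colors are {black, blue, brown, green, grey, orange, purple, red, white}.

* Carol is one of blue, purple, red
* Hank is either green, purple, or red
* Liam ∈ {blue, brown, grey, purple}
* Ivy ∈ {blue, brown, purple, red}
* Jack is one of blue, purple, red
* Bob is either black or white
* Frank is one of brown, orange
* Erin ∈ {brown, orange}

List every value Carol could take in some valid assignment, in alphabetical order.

blue, purple, red

Erin and Frank between them cover only {brown, orange} — a naked pair. Remove those values from Liam, Ivy.
Carol, Jack, Ivy share exactly the 3 values {blue, purple, red}; by pigeonhole those values go to them, so strike blue, purple, red from Hank, Liam.
Hank has just one choice, so Hank = green.
Liam's domain is down to {grey}, so Liam = grey.
No further eliminations apply; Carol can still be any of blue, purple, red.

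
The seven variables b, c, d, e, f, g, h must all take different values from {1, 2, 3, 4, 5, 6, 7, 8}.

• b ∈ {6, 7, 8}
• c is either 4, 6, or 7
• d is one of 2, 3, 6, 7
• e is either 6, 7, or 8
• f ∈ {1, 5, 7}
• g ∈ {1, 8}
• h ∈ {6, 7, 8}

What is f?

b, e, h between them cover only {6, 7, 8} — a naked triple. Remove those values from c, d, f, g.
c's domain is down to {4}, so c = 4.
g's domain is down to {1}, so g = 1. Remove 1 from f.
So f = 5.

5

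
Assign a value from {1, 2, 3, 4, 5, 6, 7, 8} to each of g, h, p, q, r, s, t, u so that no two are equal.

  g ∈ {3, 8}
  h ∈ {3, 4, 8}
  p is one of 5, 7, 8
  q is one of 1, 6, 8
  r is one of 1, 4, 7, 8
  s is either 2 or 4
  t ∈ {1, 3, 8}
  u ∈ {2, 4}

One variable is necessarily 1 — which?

t

The 8 variables together cover exactly {1, 2, 3, 4, 5, 6, 7, 8} — 8 values for 8 variables — and 5 appears only in p's list, so p = 5.
The 7 still-open variables draw from only 7 values {1, 2, 3, 4, 6, 7, 8}, so each is used; only q can be 6, hence q = 6.
The 6 still-open variables together cover exactly {1, 2, 3, 4, 7, 8} — 6 values for 6 variables — and 7 appears only in r's list, so r = 7.
The 5 still-open variables draw from only 5 values {1, 2, 3, 4, 8}, so each is used; only t can be 1, hence t = 1.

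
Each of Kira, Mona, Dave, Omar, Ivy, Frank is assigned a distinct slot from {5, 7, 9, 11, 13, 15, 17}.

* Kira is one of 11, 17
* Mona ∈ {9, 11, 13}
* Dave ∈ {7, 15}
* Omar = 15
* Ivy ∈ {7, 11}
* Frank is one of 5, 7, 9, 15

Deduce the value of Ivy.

11

Omar's domain is down to {15}, so Omar = 15. Eliminate 15 elsewhere: Dave, Frank.
Dave has just one choice, so Dave = 7. Strike 7 from Ivy, Frank.
So Ivy = 11.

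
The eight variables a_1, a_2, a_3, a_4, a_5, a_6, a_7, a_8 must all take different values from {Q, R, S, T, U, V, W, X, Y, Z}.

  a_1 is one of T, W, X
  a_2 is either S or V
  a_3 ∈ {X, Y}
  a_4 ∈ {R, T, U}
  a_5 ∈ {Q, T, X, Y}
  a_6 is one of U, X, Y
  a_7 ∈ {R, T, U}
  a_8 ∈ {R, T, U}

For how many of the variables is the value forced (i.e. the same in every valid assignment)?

a_4, a_7, a_8 share exactly the 3 values {R, T, U}; by pigeonhole those values go to them, so strike R, T, U from a_1, a_5, a_6.
The 2 variables a_3 and a_6 are confined to {X, Y}, which locks those values in; drop them from a_1, a_5.
a_1 has just one choice, so a_1 = W.
That leaves a_5 = Q.
Determined: a_1=W, a_5=Q. The other variables each still have more than one consistent value. That makes 2.

2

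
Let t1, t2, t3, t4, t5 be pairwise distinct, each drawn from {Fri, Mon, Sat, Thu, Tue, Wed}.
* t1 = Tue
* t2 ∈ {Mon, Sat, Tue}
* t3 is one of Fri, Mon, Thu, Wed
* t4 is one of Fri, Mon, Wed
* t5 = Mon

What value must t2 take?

t1 must be Tue (only option left). So t2 can't be Tue.
t5 has just one choice, so t5 = Mon. So t2, t3, t4 can't be Mon.
So t2 = Sat.

Sat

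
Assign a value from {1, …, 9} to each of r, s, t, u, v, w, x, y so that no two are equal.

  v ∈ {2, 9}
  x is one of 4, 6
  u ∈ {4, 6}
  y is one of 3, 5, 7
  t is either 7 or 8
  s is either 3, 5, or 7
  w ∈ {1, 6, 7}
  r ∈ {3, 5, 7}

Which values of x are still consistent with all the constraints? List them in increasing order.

4, 6

The 2 variables u and x are confined to {4, 6}, which locks those values in; drop them from w.
r, s, y share exactly the 3 values {3, 5, 7}; by pigeonhole those values go to them, so strike 3, 5, 7 from t, w.
t must be 8 (only option left).
w must be 1 (only option left).
No further eliminations apply; x can still be any of 4, 6.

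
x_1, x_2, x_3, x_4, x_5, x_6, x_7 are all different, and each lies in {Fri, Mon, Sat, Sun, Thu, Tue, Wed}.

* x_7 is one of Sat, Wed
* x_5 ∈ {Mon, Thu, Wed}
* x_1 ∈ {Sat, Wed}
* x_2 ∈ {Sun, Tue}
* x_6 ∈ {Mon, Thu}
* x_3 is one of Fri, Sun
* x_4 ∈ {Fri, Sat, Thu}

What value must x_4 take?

Fri

Among the 7 variables, Tue fits only x_2 (and all 7 values in {Fri, Mon, Sat, Sun, Thu, Tue, Wed} must be used), so x_2 = Tue.
Among the 6 still-open variables, Sun fits only x_3 (and all 6 values in {Fri, Mon, Sat, Sun, Thu, Wed} must be used), so x_3 = Sun.
Among the 5 still-open variables, Fri fits only x_4 (and all 5 values in {Fri, Mon, Sat, Thu, Wed} must be used), so x_4 = Fri.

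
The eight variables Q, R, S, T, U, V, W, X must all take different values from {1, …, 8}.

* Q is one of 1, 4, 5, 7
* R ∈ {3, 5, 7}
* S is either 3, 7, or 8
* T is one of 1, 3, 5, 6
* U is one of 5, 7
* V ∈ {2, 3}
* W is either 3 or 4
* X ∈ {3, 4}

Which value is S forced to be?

The 8 variables together cover exactly {1, 2, 3, 4, 5, 6, 7, 8} — 8 values for 8 variables — and 2 appears only in V's list, so V = 2.
The 7 still-open variables draw from only 7 values {1, 3, 4, 5, 6, 7, 8}, so each is used; only T can be 6, hence T = 6.
The 6 still-open variables together cover exactly {1, 3, 4, 5, 7, 8} — 6 values for 6 variables — and 1 appears only in Q's list, so Q = 1.
Among the 5 still-open variables, 8 fits only S (and all 5 values in {3, 4, 5, 7, 8} must be used), so S = 8.

8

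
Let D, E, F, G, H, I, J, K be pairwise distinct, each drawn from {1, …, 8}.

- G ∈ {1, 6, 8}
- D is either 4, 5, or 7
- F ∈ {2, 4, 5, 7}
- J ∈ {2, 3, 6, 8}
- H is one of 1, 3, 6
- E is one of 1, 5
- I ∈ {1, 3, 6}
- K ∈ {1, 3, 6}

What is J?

2

The 3 variables H, I, K are confined to {1, 3, 6}, which locks those values in; drop them from E, G, J.
E has just one choice, so E = 5. Strike 5 from D, F.
G has just one choice, so G = 8. Remove 8 from J.
So J = 2.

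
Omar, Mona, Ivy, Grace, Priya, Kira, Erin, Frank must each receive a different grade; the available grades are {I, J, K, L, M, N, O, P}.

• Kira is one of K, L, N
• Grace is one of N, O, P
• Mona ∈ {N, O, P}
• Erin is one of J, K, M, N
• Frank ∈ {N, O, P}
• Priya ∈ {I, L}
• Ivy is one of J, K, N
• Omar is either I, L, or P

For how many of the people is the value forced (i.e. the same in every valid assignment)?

3

The 8 variables together cover exactly {I, J, K, L, M, N, O, P} — 8 values for 8 variables — and M appears only in Erin's list, so Erin = M.
The 7 still-open variables together cover exactly {I, J, K, L, N, O, P} — 7 values for 7 variables — and J appears only in Ivy's list, so Ivy = J.
The 6 still-open variables draw from only 6 values {I, K, L, N, O, P}, so each is used; only Kira can be K, hence Kira = K.
The 3 variables Mona, Grace, Frank are confined to {N, O, P}, which locks those values in; drop them from Omar.
Determined: Ivy=J, Kira=K, Erin=M. The other people each still have more than one consistent value. That makes 3.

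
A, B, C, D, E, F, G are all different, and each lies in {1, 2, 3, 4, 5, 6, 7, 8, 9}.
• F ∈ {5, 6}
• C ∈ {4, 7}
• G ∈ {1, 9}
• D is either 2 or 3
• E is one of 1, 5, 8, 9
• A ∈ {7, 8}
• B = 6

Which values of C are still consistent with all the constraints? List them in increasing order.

B must be 6 (only option left). Remove 6 from F.
F has just one choice, so F = 5. Strike 5 from E.
No further eliminations apply; C can still be any of 4, 7.

4, 7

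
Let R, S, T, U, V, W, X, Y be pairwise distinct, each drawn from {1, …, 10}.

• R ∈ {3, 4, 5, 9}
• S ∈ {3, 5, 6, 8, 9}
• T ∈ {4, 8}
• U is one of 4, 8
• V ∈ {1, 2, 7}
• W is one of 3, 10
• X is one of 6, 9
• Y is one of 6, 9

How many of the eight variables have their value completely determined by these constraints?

The 2 variables T and U are confined to {4, 8}, which locks those values in; drop them from R, S.
X and Y share exactly the 2 values {6, 9}; by pigeonhole those values go to them, so strike 6, 9 from R, S.
The 2 variables R and S are confined to {3, 5}, which locks those values in; drop them from W.
That leaves W = 10.
Determined: W=10. The other variables each still have more than one consistent value. That makes 1.

1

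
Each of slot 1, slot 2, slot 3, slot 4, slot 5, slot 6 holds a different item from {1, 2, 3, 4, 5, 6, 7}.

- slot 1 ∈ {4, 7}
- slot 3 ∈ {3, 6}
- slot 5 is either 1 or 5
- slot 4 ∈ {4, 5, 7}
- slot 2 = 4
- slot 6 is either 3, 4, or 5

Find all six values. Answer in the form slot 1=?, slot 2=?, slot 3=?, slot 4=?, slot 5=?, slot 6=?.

slot 1=7, slot 2=4, slot 3=6, slot 4=5, slot 5=1, slot 6=3

slot 2 must be 4 (only option left). Strike 4 from slot 1, slot 4, slot 6.
slot 1 must be 7 (only option left). Strike 7 from slot 4.
That leaves slot 4 = 5. Remove 5 from slot 5, slot 6.
slot 5 must be 1 (only option left).
slot 6 must be 3 (only option left). Remove 3 from slot 3.
slot 3 has just one choice, so slot 3 = 6.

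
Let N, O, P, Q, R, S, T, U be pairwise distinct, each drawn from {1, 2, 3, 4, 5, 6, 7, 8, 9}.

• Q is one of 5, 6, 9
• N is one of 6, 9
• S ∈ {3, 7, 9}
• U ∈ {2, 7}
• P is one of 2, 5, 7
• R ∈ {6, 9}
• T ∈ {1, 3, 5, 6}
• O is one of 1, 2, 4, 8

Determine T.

1

The 2 variables N and R are confined to {6, 9}, which locks those values in; drop them from Q, S, T.
Q has just one choice, so Q = 5. So P, T can't be 5.
P and U between them cover only {2, 7} — a naked pair. Remove those values from O, S.
S has just one choice, so S = 3. So T can't be 3.
So T = 1.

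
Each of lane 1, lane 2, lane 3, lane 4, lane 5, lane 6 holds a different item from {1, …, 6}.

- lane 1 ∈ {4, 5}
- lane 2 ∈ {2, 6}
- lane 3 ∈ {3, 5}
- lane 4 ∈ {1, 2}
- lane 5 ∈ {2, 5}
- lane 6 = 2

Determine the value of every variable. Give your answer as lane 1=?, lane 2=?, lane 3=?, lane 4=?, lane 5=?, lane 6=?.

lane 1=4, lane 2=6, lane 3=3, lane 4=1, lane 5=5, lane 6=2

lane 6 must be 2 (only option left). Strike 2 from lane 2, lane 4, lane 5.
That leaves lane 2 = 6.
lane 4 must be 1 (only option left).
lane 5's domain is down to {5}, so lane 5 = 5. Remove 5 from lane 1, lane 3.
lane 1's domain is down to {4}, so lane 1 = 4.
lane 3 must be 3 (only option left).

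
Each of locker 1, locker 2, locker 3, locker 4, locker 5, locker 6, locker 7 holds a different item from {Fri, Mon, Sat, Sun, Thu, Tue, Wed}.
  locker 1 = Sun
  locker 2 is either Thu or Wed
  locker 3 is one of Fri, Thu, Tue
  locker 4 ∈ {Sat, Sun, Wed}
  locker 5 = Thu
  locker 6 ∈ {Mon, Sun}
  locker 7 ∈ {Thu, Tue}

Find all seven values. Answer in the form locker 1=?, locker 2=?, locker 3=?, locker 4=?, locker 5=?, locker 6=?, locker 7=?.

locker 1 must be Sun (only option left). Strike Sun from locker 4, locker 6.
locker 5 must be Thu (only option left). Strike Thu from locker 2, locker 3, locker 7.
That leaves locker 6 = Mon.
That leaves locker 7 = Tue. So locker 3 can't be Tue.
locker 2's domain is down to {Wed}, so locker 2 = Wed. Strike Wed from locker 4.
locker 3 has just one choice, so locker 3 = Fri.
locker 4 must be Sat (only option left).

locker 1=Sun, locker 2=Wed, locker 3=Fri, locker 4=Sat, locker 5=Thu, locker 6=Mon, locker 7=Tue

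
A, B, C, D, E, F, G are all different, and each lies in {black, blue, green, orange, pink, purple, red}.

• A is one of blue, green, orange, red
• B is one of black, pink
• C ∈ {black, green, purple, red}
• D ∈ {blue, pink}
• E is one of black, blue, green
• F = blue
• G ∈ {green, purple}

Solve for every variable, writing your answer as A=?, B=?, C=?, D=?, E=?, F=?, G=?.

A=orange, B=black, C=red, D=pink, E=green, F=blue, G=purple

F's domain is down to {blue}, so F = blue. Strike blue from A, D, E.
D must be pink (only option left). Remove pink from B.
B has just one choice, so B = black. Eliminate black elsewhere: C, E.
E must be green (only option left). Remove green from A, C, G.
That leaves G = purple. Remove purple from C.
That leaves C = red. Eliminate red elsewhere: A.
That leaves A = orange.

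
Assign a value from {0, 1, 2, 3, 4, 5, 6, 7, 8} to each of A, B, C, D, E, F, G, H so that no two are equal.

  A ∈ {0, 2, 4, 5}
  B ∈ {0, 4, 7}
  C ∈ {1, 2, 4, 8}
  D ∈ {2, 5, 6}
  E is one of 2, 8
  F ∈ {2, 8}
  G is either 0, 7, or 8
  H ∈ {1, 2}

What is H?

1

Among the 8 variables, 6 fits only D (and all 8 values in {0, 1, 2, 4, 5, 6, 7, 8} must be used), so D = 6.
The 7 still-open variables draw from only 7 values {0, 1, 2, 4, 5, 7, 8}, so each is used; only A can be 5, hence A = 5.
The 2 variables E and F are confined to {2, 8}, which locks those values in; drop them from C, G, H.
So H = 1.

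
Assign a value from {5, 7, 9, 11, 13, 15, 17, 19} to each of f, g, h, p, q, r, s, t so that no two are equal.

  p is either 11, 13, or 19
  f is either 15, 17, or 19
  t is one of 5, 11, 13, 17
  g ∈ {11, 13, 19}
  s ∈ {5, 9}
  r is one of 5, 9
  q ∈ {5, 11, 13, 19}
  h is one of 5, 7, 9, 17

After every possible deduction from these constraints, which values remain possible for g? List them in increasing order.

The 8 variables together cover exactly {5, 7, 9, 11, 13, 15, 17, 19} — 8 values for 8 variables — and 7 appears only in h's list, so h = 7.
The 7 still-open variables draw from only 7 values {5, 9, 11, 13, 15, 17, 19}, so each is used; only f can be 15, hence f = 15.
The 6 still-open variables draw from only 6 values {5, 9, 11, 13, 17, 19}, so each is used; only t can be 17, hence t = 17.
r and s share exactly the 2 values {5, 9}; by pigeonhole those values go to them, so strike 5, 9 from q.
No further eliminations apply; g can still be any of 11, 13, 19.

11, 13, 19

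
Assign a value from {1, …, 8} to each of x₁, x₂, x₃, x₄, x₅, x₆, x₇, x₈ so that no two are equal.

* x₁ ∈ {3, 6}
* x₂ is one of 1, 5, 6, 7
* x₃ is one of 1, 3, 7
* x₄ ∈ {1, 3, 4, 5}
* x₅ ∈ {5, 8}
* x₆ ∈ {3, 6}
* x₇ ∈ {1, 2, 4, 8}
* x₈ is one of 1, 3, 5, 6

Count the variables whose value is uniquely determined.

3

The 8 variables together cover exactly {1, 2, 3, 4, 5, 6, 7, 8} — 8 values for 8 variables — and 2 appears only in x₇'s list, so x₇ = 2.
Among the 7 still-open variables, 4 fits only x₄ (and all 7 values in {1, 3, 4, 5, 6, 7, 8} must be used), so x₄ = 4.
Among the 6 still-open variables, 8 fits only x₅ (and all 6 values in {1, 3, 5, 6, 7, 8} must be used), so x₅ = 8.
x₁ and x₆ between them cover only {3, 6} — a naked pair. Remove those values from x₂, x₃, x₈.
Determined: x₄=4, x₅=8, x₇=2. The other variables each still have more than one consistent value. That makes 3.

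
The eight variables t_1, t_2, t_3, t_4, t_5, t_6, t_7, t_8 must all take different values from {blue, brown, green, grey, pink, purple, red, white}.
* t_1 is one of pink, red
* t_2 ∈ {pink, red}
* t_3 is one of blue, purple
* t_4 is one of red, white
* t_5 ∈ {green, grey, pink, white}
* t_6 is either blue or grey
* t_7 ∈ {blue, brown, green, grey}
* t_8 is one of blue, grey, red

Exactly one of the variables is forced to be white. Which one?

The 8 variables draw from only 8 values {blue, brown, green, grey, pink, purple, red, white}, so each is used; only t_7 can be brown, hence t_7 = brown.
Among the 7 still-open variables, green fits only t_5 (and all 7 values in {blue, green, grey, pink, purple, red, white} must be used), so t_5 = green.
The 6 still-open variables draw from only 6 values {blue, grey, pink, purple, red, white}, so each is used; only t_3 can be purple, hence t_3 = purple.
The 5 still-open variables draw from only 5 values {blue, grey, pink, red, white}, so each is used; only t_4 can be white, hence t_4 = white.

t_4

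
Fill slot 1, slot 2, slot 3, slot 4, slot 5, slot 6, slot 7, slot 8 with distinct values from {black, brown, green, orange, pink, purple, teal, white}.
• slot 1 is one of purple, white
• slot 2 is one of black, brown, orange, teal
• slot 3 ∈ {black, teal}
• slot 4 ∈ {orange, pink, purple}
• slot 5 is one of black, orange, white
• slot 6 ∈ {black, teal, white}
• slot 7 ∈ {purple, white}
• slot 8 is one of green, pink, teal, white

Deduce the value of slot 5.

The 8 variables together cover exactly {black, brown, green, orange, pink, purple, teal, white} — 8 values for 8 variables — and brown appears only in slot 2's list, so slot 2 = brown.
The 7 still-open variables draw from only 7 values {black, green, orange, pink, purple, teal, white}, so each is used; only slot 8 can be green, hence slot 8 = green.
The 6 still-open variables together cover exactly {black, orange, pink, purple, teal, white} — 6 values for 6 variables — and pink appears only in slot 4's list, so slot 4 = pink.
The 5 still-open variables draw from only 5 values {black, orange, purple, teal, white}, so each is used; only slot 5 can be orange, hence slot 5 = orange.

orange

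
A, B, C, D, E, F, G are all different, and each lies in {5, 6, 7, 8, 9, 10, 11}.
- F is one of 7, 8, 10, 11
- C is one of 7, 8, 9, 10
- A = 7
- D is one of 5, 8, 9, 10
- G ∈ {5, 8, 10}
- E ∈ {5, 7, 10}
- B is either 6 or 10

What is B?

6

A must be 7 (only option left). Strike 7 from C, E, F.
The 6 still-open variables together cover exactly {5, 6, 8, 9, 10, 11} — 6 values for 6 variables — and 6 appears only in B's list, so B = 6.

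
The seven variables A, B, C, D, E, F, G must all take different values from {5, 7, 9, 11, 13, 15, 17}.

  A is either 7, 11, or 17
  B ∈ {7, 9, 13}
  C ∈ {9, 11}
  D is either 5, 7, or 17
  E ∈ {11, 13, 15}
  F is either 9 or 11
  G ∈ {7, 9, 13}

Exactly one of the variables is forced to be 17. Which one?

Among the 7 variables, 5 fits only D (and all 7 values in {5, 7, 9, 11, 13, 15, 17} must be used), so D = 5.
The 6 still-open variables together cover exactly {7, 9, 11, 13, 15, 17} — 6 values for 6 variables — and 15 appears only in E's list, so E = 15.
The 5 still-open variables draw from only 5 values {7, 9, 11, 13, 17}, so each is used; only A can be 17, hence A = 17.

A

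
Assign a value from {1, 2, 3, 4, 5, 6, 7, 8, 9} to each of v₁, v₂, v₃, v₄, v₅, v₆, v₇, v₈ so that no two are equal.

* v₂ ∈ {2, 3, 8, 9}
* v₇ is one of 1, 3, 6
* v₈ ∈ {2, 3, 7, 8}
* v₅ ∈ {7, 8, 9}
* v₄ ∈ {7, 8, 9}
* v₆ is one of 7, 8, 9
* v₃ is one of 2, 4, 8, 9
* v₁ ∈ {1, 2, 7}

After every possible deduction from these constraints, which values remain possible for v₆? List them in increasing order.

7, 8, 9

The 8 variables draw from only 8 values {1, 2, 3, 4, 6, 7, 8, 9}, so each is used; only v₃ can be 4, hence v₃ = 4.
The 7 still-open variables together cover exactly {1, 2, 3, 6, 7, 8, 9} — 7 values for 7 variables — and 6 appears only in v₇'s list, so v₇ = 6.
The 6 still-open variables draw from only 6 values {1, 2, 3, 7, 8, 9}, so each is used; only v₁ can be 1, hence v₁ = 1.
v₄, v₅, v₆ between them cover only {7, 8, 9} — a naked triple. Remove those values from v₂, v₈.
No further eliminations apply; v₆ can still be any of 7, 8, 9.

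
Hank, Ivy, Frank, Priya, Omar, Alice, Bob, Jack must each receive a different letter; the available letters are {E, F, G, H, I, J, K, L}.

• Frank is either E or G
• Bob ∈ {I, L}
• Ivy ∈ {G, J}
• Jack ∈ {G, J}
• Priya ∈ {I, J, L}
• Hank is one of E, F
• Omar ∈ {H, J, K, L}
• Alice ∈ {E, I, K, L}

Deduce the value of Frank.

E

The 8 variables together cover exactly {E, F, G, H, I, J, K, L} — 8 values for 8 variables — and F appears only in Hank's list, so Hank = F.
The 7 still-open variables together cover exactly {E, G, H, I, J, K, L} — 7 values for 7 variables — and H appears only in Omar's list, so Omar = H.
Among the 6 still-open variables, K fits only Alice (and all 6 values in {E, G, I, J, K, L} must be used), so Alice = K.
The 5 still-open variables draw from only 5 values {E, G, I, J, L}, so each is used; only Frank can be E, hence Frank = E.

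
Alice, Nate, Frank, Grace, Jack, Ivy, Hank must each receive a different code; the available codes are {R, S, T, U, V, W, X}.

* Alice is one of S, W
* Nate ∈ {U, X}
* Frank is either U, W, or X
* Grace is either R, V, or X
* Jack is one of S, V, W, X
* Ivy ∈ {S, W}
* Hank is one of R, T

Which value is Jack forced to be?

The 7 variables together cover exactly {R, S, T, U, V, W, X} — 7 values for 7 variables — and T appears only in Hank's list, so Hank = T.
The 6 still-open variables together cover exactly {R, S, U, V, W, X} — 6 values for 6 variables — and R appears only in Grace's list, so Grace = R.
Among the 5 still-open variables, V fits only Jack (and all 5 values in {S, U, V, W, X} must be used), so Jack = V.

V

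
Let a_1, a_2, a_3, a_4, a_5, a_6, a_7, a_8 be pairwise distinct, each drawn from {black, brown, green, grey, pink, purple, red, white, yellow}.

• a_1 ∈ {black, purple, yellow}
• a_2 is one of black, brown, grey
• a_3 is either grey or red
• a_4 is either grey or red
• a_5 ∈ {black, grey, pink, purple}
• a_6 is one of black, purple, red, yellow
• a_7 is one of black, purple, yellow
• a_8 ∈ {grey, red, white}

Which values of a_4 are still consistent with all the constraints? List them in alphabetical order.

The 8 variables together cover exactly {black, brown, grey, pink, purple, red, white, yellow} — 8 values for 8 variables — and brown appears only in a_2's list, so a_2 = brown.
The 7 still-open variables together cover exactly {black, grey, pink, purple, red, white, yellow} — 7 values for 7 variables — and pink appears only in a_5's list, so a_5 = pink.
Among the 6 still-open variables, white fits only a_8 (and all 6 values in {black, grey, purple, red, white, yellow} must be used), so a_8 = white.
The 2 variables a_3 and a_4 are confined to {grey, red}, which locks those values in; drop them from a_6.
No further eliminations apply; a_4 can still be any of grey, red.

grey, red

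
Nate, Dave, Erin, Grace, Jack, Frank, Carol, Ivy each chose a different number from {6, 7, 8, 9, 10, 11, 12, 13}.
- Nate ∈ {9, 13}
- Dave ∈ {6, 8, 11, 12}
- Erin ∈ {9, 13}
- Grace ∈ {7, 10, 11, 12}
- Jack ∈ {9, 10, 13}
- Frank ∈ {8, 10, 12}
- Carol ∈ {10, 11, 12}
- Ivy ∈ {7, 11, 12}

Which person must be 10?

Jack

The 8 variables together cover exactly {6, 7, 8, 9, 10, 11, 12, 13} — 8 values for 8 variables — and 6 appears only in Dave's list, so Dave = 6.
The 7 still-open variables together cover exactly {7, 8, 9, 10, 11, 12, 13} — 7 values for 7 variables — and 8 appears only in Frank's list, so Frank = 8.
Nate and Erin share exactly the 2 values {9, 13}; by pigeonhole those values go to them, so strike 9, 13 from Jack.
So 10 goes to Jack.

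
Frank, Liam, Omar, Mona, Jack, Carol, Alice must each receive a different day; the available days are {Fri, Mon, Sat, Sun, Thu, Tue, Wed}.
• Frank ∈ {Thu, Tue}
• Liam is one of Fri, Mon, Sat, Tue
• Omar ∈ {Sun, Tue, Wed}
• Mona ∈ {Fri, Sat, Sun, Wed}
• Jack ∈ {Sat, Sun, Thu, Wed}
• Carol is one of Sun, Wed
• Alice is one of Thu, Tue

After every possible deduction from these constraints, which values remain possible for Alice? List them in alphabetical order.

Among the 7 variables, Mon fits only Liam (and all 7 values in {Fri, Mon, Sat, Sun, Thu, Tue, Wed} must be used), so Liam = Mon.
The 6 still-open variables together cover exactly {Fri, Sat, Sun, Thu, Tue, Wed} — 6 values for 6 variables — and Fri appears only in Mona's list, so Mona = Fri.
Among the 5 still-open variables, Sat fits only Jack (and all 5 values in {Sat, Sun, Thu, Tue, Wed} must be used), so Jack = Sat.
Frank and Alice between them cover only {Thu, Tue} — a naked pair. Remove those values from Omar.
No further eliminations apply; Alice can still be any of Thu, Tue.

Thu, Tue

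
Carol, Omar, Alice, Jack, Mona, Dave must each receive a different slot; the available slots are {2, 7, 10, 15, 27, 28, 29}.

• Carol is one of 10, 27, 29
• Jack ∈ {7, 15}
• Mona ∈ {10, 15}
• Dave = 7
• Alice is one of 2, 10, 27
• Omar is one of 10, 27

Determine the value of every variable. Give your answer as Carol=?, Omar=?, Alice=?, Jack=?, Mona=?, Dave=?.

Dave must be 7 (only option left). Eliminate 7 elsewhere: Jack.
Jack must be 15 (only option left). So Mona can't be 15.
Mona's domain is down to {10}, so Mona = 10. Remove 10 from Carol, Omar, Alice.
Omar has just one choice, so Omar = 27. So Carol, Alice can't be 27.
Alice must be 2 (only option left).
That leaves Carol = 29.

Carol=29, Omar=27, Alice=2, Jack=15, Mona=10, Dave=7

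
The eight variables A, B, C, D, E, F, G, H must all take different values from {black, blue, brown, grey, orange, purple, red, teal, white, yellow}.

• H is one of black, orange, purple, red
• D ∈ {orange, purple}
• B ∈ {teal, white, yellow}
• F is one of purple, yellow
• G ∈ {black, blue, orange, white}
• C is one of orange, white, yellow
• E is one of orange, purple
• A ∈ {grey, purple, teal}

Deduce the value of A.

grey

D and E between them cover only {orange, purple} — a naked pair. Remove those values from A, C, F, G, H.
F's domain is down to {yellow}, so F = yellow. Eliminate yellow elsewhere: B, C.
C must be white (only option left). Remove white from B, G.
B must be teal (only option left). Strike teal from A.
So A = grey.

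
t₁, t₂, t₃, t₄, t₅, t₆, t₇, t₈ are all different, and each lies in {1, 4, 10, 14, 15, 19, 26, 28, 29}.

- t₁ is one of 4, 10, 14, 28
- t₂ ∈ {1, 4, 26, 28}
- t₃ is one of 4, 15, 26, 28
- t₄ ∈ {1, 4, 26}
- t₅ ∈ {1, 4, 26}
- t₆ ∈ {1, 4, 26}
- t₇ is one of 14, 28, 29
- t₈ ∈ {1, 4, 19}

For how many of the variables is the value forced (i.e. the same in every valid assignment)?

3

t₄, t₅, t₆ share exactly the 3 values {1, 4, 26}; by pigeonhole those values go to them, so strike 1, 4, 26 from t₁, t₂, t₃, t₈.
That leaves t₂ = 28. So t₁, t₃, t₇ can't be 28.
t₃ has just one choice, so t₃ = 15.
That leaves t₈ = 19.
Determined: t₂=28, t₃=15, t₈=19. The other variables each still have more than one consistent value. That makes 3.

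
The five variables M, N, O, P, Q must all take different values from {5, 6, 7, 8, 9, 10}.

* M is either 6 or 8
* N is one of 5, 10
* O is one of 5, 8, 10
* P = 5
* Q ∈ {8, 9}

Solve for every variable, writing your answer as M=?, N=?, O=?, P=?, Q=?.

M=6, N=10, O=8, P=5, Q=9

P's domain is down to {5}, so P = 5. Eliminate 5 elsewhere: N, O.
That leaves N = 10. Strike 10 from O.
O's domain is down to {8}, so O = 8. So M, Q can't be 8.
Q must be 9 (only option left).
M's domain is down to {6}, so M = 6.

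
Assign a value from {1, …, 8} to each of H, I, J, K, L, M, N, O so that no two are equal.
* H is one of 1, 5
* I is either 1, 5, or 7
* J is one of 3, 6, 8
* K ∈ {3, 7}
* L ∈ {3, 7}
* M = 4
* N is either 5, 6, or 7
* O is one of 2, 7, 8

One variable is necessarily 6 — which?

N

M has just one choice, so M = 4.
The 7 still-open variables together cover exactly {1, 2, 3, 5, 6, 7, 8} — 7 values for 7 variables — and 2 appears only in O's list, so O = 2.
The 6 still-open variables draw from only 6 values {1, 3, 5, 6, 7, 8}, so each is used; only J can be 8, hence J = 8.
The 5 still-open variables together cover exactly {1, 3, 5, 6, 7} — 5 values for 5 variables — and 6 appears only in N's list, so N = 6.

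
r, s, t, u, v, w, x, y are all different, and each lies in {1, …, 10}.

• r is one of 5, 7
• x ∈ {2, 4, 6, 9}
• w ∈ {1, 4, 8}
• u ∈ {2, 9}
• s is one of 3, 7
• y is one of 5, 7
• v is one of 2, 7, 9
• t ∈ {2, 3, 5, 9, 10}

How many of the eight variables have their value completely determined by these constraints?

2

The 2 variables r and y are confined to {5, 7}, which locks those values in; drop them from s, t, v.
s's domain is down to {3}, so s = 3. Strike 3 from t.
u and v between them cover only {2, 9} — a naked pair. Remove those values from t, x.
That leaves t = 10.
Determined: s=3, t=10. The other variables each still have more than one consistent value. That makes 2.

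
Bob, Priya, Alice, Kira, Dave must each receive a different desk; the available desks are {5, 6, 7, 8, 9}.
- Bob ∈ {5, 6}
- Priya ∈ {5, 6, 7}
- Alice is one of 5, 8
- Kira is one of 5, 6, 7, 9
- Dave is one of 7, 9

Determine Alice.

8

The 5 variables draw from only 5 values {5, 6, 7, 8, 9}, so each is used; only Alice can be 8, hence Alice = 8.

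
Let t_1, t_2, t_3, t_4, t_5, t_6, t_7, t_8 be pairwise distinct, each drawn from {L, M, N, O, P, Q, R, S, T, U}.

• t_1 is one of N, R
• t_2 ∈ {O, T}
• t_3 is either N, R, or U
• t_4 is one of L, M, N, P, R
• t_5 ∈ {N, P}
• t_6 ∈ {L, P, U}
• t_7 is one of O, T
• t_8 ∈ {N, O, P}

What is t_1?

Among the 8 variables, M fits only t_4 (and all 8 values in {L, M, N, O, P, R, T, U} must be used), so t_4 = M.
Among the 7 still-open variables, L fits only t_6 (and all 7 values in {L, N, O, P, R, T, U} must be used), so t_6 = L.
The 6 still-open variables draw from only 6 values {N, O, P, R, T, U}, so each is used; only t_3 can be U, hence t_3 = U.
The 5 still-open variables together cover exactly {N, O, P, R, T} — 5 values for 5 variables — and R appears only in t_1's list, so t_1 = R.

R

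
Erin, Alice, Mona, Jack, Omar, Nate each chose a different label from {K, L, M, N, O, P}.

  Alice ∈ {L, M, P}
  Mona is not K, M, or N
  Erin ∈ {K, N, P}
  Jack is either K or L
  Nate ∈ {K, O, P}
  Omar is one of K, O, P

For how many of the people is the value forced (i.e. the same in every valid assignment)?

2

The 6 variables draw from only 6 values {K, L, M, N, O, P}, so each is used; only Alice can be M, hence Alice = M.
The 5 still-open variables draw from only 5 values {K, L, N, O, P}, so each is used; only Erin can be N, hence Erin = N.
Determined: Erin=N, Alice=M. The other people each still have more than one consistent value. That makes 2.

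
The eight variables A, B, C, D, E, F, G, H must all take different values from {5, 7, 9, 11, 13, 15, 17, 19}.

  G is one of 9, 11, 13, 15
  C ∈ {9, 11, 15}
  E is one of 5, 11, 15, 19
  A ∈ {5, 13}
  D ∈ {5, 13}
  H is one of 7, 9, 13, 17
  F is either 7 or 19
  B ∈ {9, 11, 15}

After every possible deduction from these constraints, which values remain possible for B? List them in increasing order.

9, 11, 15

The 8 variables together cover exactly {5, 7, 9, 11, 13, 15, 17, 19} — 8 values for 8 variables — and 17 appears only in H's list, so H = 17.
The 7 still-open variables draw from only 7 values {5, 7, 9, 11, 13, 15, 19}, so each is used; only F can be 7, hence F = 7.
The 6 still-open variables together cover exactly {5, 9, 11, 13, 15, 19} — 6 values for 6 variables — and 19 appears only in E's list, so E = 19.
A and D between them cover only {5, 13} — a naked pair. Remove those values from G.
No further eliminations apply; B can still be any of 9, 11, 15.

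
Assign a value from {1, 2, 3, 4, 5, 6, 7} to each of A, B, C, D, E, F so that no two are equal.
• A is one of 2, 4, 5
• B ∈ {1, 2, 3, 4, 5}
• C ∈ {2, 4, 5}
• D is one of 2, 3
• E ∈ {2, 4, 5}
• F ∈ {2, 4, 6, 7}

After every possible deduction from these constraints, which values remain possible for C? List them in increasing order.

2, 4, 5

A, C, E between them cover only {2, 4, 5} — a naked triple. Remove those values from B, D, F.
D's domain is down to {3}, so D = 3. Strike 3 from B.
B must be 1 (only option left).
No further eliminations apply; C can still be any of 2, 4, 5.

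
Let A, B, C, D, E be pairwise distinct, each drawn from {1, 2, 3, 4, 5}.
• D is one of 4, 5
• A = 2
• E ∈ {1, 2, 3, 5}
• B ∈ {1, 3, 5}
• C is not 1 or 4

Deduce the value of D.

4

A's domain is down to {2}, so A = 2. So C, E can't be 2.
The 4 still-open variables together cover exactly {1, 3, 4, 5} — 4 values for 4 variables — and 4 appears only in D's list, so D = 4.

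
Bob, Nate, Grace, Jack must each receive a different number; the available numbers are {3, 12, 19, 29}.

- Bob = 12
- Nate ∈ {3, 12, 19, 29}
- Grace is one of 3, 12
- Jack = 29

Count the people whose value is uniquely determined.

Bob has just one choice, so Bob = 12. Strike 12 from Nate, Grace.
Grace's domain is down to {3}, so Grace = 3. Strike 3 from Nate.
That leaves Jack = 29. Strike 29 from Nate.
Nate has just one choice, so Nate = 19.
Every person is fixed: Bob=12, Nate=19, Grace=3, Jack=29. That makes 4.

4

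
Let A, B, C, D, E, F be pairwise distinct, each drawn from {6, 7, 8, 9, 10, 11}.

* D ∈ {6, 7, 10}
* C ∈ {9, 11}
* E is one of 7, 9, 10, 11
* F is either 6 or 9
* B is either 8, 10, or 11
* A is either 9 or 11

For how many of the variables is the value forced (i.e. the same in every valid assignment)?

Among the 6 variables, 8 fits only B (and all 6 values in {6, 7, 8, 9, 10, 11} must be used), so B = 8.
A and C between them cover only {9, 11} — a naked pair. Remove those values from E, F.
F's domain is down to {6}, so F = 6. Strike 6 from D.
Determined: B=8, F=6. The other variables each still have more than one consistent value. That makes 2.

2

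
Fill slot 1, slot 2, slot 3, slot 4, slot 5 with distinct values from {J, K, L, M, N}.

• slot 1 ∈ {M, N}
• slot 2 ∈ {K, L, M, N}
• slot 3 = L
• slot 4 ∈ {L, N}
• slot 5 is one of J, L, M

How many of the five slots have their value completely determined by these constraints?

5

slot 3 has just one choice, so slot 3 = L. Eliminate L elsewhere: slot 2, slot 4, slot 5.
slot 4 must be N (only option left). Strike N from slot 1, slot 2.
slot 1 must be M (only option left). Remove M from slot 2, slot 5.
slot 2 has just one choice, so slot 2 = K.
slot 5 has just one choice, so slot 5 = J.
Every slot is fixed: slot 1=M, slot 2=K, slot 3=L, slot 4=N, slot 5=J. That makes 5.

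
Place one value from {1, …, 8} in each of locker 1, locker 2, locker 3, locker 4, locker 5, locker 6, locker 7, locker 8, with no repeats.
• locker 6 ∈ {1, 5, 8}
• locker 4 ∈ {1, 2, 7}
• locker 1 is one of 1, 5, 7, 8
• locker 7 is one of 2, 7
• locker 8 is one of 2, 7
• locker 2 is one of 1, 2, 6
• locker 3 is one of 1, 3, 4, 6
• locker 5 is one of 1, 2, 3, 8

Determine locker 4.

The 8 variables together cover exactly {1, 2, 3, 4, 5, 6, 7, 8} — 8 values for 8 variables — and 4 appears only in locker 3's list, so locker 3 = 4.
Among the 7 still-open variables, 3 fits only locker 5 (and all 7 values in {1, 2, 3, 5, 6, 7, 8} must be used), so locker 5 = 3.
Among the 6 still-open variables, 6 fits only locker 2 (and all 6 values in {1, 2, 5, 6, 7, 8} must be used), so locker 2 = 6.
locker 7 and locker 8 share exactly the 2 values {2, 7}; by pigeonhole those values go to them, so strike 2, 7 from locker 1, locker 4.
So locker 4 = 1.

1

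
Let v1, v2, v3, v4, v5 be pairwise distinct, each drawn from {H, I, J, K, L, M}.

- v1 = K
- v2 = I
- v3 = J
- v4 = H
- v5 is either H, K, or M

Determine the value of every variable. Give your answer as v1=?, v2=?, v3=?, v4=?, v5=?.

v1=K, v2=I, v3=J, v4=H, v5=M

v1 has just one choice, so v1 = K. Eliminate K elsewhere: v5.
v2 has just one choice, so v2 = I.
That leaves v3 = J.
v4's domain is down to {H}, so v4 = H. Remove H from v5.
v5's domain is down to {M}, so v5 = M.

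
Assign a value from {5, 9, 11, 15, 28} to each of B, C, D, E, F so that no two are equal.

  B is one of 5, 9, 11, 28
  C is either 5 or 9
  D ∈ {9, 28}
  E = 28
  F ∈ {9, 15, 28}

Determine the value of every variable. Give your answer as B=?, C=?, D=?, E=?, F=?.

E has just one choice, so E = 28. Strike 28 from B, D, F.
D's domain is down to {9}, so D = 9. Eliminate 9 elsewhere: B, C, F.
F must be 15 (only option left).
C must be 5 (only option left). Remove 5 from B.
B must be 11 (only option left).

B=11, C=5, D=9, E=28, F=15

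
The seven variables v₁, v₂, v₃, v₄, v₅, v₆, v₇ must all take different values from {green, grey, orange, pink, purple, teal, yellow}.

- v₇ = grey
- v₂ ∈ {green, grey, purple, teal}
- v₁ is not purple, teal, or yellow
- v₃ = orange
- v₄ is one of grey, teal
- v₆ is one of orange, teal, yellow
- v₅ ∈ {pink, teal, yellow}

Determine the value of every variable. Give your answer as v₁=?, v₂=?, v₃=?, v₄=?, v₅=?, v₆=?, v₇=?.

v₃ has just one choice, so v₃ = orange. Eliminate orange elsewhere: v₁, v₆.
That leaves v₇ = grey. Eliminate grey elsewhere: v₁, v₂, v₄.
v₄ has just one choice, so v₄ = teal. Remove teal from v₂, v₅, v₆.
That leaves v₆ = yellow. So v₅ can't be yellow.
v₅ must be pink (only option left). Eliminate pink elsewhere: v₁.
v₁'s domain is down to {green}, so v₁ = green. Remove green from v₂.
v₂'s domain is down to {purple}, so v₂ = purple.

v₁=green, v₂=purple, v₃=orange, v₄=teal, v₅=pink, v₆=yellow, v₇=grey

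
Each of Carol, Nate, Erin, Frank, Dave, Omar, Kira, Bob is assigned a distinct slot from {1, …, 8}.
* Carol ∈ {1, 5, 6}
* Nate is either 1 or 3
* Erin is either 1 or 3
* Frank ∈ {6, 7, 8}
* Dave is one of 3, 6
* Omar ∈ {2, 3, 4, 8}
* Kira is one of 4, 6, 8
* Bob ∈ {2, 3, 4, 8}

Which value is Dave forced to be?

The 8 variables draw from only 8 values {1, 2, 3, 4, 5, 6, 7, 8}, so each is used; only Carol can be 5, hence Carol = 5.
The 7 still-open variables together cover exactly {1, 2, 3, 4, 6, 7, 8} — 7 values for 7 variables — and 7 appears only in Frank's list, so Frank = 7.
Nate and Erin between them cover only {1, 3} — a naked pair. Remove those values from Dave, Omar, Bob.
So Dave = 6.

6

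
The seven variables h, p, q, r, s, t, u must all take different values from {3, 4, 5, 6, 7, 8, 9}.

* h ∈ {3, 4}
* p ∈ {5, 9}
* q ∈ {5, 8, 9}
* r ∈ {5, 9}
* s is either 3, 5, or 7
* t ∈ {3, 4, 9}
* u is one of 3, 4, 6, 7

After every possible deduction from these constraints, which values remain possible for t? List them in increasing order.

3, 4

The 7 variables draw from only 7 values {3, 4, 5, 6, 7, 8, 9}, so each is used; only u can be 6, hence u = 6.
Among the 6 still-open variables, 7 fits only s (and all 6 values in {3, 4, 5, 7, 8, 9} must be used), so s = 7.
The 5 still-open variables draw from only 5 values {3, 4, 5, 8, 9}, so each is used; only q can be 8, hence q = 8.
p and r share exactly the 2 values {5, 9}; by pigeonhole those values go to them, so strike 5, 9 from t.
No further eliminations apply; t can still be any of 3, 4.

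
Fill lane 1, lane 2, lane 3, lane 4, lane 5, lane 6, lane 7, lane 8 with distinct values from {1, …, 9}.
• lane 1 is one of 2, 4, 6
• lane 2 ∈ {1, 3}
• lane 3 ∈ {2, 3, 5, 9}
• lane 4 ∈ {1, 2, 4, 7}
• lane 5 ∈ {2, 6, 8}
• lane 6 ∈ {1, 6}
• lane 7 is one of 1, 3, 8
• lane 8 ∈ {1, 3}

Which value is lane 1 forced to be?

lane 2 and lane 8 between them cover only {1, 3} — a naked pair. Remove those values from lane 3, lane 4, lane 6, lane 7.
lane 6's domain is down to {6}, so lane 6 = 6. Remove 6 from lane 1, lane 5.
lane 7 must be 8 (only option left). Eliminate 8 elsewhere: lane 5.
lane 5 must be 2 (only option left). So lane 1, lane 3, lane 4 can't be 2.
So lane 1 = 4.

4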